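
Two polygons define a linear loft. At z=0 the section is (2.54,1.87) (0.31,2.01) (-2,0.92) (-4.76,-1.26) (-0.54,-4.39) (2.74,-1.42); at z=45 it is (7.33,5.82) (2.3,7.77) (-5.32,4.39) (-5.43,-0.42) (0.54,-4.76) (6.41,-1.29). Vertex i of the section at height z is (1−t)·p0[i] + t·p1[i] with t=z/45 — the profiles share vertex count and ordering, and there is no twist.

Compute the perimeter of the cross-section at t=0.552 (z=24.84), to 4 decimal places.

Perimeter at t=0.552: 31.1084

Cross-section at t=0.552: each vertex is (1-t)·p0[i] + t·p1[i].
  v1: (1-0.552)·(2.54,1.87) + 0.552·(7.33,5.82) = (5.1841,4.0504)
  v2: (1-0.552)·(0.31,2.01) + 0.552·(2.3,7.77) = (1.4085,5.1895)
  v3: (1-0.552)·(-2,0.92) + 0.552·(-5.32,4.39) = (-3.8326,2.8354)
  v4: (1-0.552)·(-4.76,-1.26) + 0.552·(-5.43,-0.42) = (-5.1298,-0.7963)
  v5: (1-0.552)·(-0.54,-4.39) + 0.552·(0.54,-4.76) = (0.0562,-4.5942)
  v6: (1-0.552)·(2.74,-1.42) + 0.552·(6.41,-1.29) = (4.7658,-1.3482)
Perimeter = Σ |v_{i+1} − v_i|:
  edge 1→2: √(-3.7756² + 1.1391²) = 3.9437 (running 3.9437)
  edge 2→3: √(-5.2411² + -2.3541²) = 5.7455 (running 9.6892)
  edge 3→4: √(-1.2972² + -3.6318²) = 3.8565 (running 13.5457)
  edge 4→5: √(5.1860² + -3.7979²) = 6.4280 (running 19.9737)
  edge 5→6: √(4.7097² + 3.2460²) = 5.7199 (running 25.6936)
  edge 6→1: √(0.4182² + 5.3986²) = 5.4148 (running 31.1084)
Perimeter = 31.1084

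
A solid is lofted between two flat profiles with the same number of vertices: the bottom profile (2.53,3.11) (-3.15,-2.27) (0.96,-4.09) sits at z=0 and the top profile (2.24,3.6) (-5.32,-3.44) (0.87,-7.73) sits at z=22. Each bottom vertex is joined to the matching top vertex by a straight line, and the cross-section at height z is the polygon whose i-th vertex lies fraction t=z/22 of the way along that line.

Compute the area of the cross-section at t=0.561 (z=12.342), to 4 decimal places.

Cross-section at t=0.561: each vertex is (1-t)·p0[i] + t·p1[i].
  v1: (1-0.561)·(2.53,3.11) + 0.561·(2.24,3.6) = (2.3673,3.3849)
  v2: (1-0.561)·(-3.15,-2.27) + 0.561·(-5.32,-3.44) = (-4.3674,-2.9264)
  v3: (1-0.561)·(0.96,-4.09) + 0.561·(0.87,-7.73) = (0.9095,-6.1320)
Shoelace sum Σ(x_i·y_{i+1} − x_{i+1}·y_i):
  i=1: 2.3673·-2.9264 − -4.3674·3.3849 = +7.8554 (running +7.8554)
  i=2: -4.3674·-6.1320 − 0.9095·-2.9264 = +29.4425 (running +37.2979)
  i=3: 0.9095·3.3849 − 2.3673·-6.1320 = +17.5950 (running +54.8929)
Area = |Σ|/2 = |54.8929|/2 = 27.4465

Area at t=0.561: 27.4465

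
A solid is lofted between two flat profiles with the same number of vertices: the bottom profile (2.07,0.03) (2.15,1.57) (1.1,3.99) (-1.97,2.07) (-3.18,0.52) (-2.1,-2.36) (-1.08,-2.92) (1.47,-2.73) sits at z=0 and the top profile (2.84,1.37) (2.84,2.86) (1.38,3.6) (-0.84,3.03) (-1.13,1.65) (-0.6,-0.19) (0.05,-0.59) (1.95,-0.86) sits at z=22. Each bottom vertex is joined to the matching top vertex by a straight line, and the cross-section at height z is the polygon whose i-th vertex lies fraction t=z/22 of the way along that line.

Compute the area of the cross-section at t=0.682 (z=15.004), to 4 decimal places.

Cross-section at t=0.682: each vertex is (1-t)·p0[i] + t·p1[i].
  v1: (1-0.682)·(2.07,0.03) + 0.682·(2.84,1.37) = (2.5951,0.9439)
  v2: (1-0.682)·(2.15,1.57) + 0.682·(2.84,2.86) = (2.6206,2.4498)
  v3: (1-0.682)·(1.1,3.99) + 0.682·(1.38,3.6) = (1.2910,3.7240)
  v4: (1-0.682)·(-1.97,2.07) + 0.682·(-0.84,3.03) = (-1.1993,2.7247)
  v5: (1-0.682)·(-3.18,0.52) + 0.682·(-1.13,1.65) = (-1.7819,1.2907)
  v6: (1-0.682)·(-2.1,-2.36) + 0.682·(-0.6,-0.19) = (-1.0770,-0.8801)
  v7: (1-0.682)·(-1.08,-2.92) + 0.682·(0.05,-0.59) = (-0.3093,-1.3309)
  v8: (1-0.682)·(1.47,-2.73) + 0.682·(1.95,-0.86) = (1.7974,-1.4547)
Shoelace sum Σ(x_i·y_{i+1} − x_{i+1}·y_i):
  i=1: 2.5951·2.4498 − 2.6206·0.9439 = +3.8840 (running +3.8840)
  i=2: 2.6206·3.7240 − 1.2910·2.4498 = +6.5965 (running +10.4805)
  i=3: 1.2910·2.7247 − -1.1993·3.7240 = +7.9839 (running +18.4644)
  i=4: -1.1993·1.2907 − -1.7819·2.7247 = +3.3072 (running +21.7716)
  i=5: -1.7819·-0.8801 − -1.0770·1.2907 = +2.9582 (running +24.7299)
  i=6: -1.0770·-1.3309 − -0.3093·-0.8801 = +1.1612 (running +25.8910)
  i=7: -0.3093·-1.4547 − 1.7974·-1.3309 = +2.8422 (running +28.7332)
  i=8: 1.7974·0.9439 − 2.5951·-1.4547 = +5.4715 (running +34.2047)
Area = |Σ|/2 = |34.2047|/2 = 17.1024

Area at t=0.682: 17.1024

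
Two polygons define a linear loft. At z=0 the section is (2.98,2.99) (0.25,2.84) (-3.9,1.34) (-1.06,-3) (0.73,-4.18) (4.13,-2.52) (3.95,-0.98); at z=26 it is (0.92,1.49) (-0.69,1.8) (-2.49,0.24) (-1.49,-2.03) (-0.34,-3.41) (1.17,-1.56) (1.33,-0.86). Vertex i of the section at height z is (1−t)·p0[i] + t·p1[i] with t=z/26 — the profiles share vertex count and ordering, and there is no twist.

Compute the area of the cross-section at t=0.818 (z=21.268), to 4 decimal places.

Cross-section at t=0.818: each vertex is (1-t)·p0[i] + t·p1[i].
  v1: (1-0.818)·(2.98,2.99) + 0.818·(0.92,1.49) = (1.2949,1.7630)
  v2: (1-0.818)·(0.25,2.84) + 0.818·(-0.69,1.8) = (-0.5189,1.9893)
  v3: (1-0.818)·(-3.9,1.34) + 0.818·(-2.49,0.24) = (-2.7466,0.4402)
  v4: (1-0.818)·(-1.06,-3) + 0.818·(-1.49,-2.03) = (-1.4117,-2.2065)
  v5: (1-0.818)·(0.73,-4.18) + 0.818·(-0.34,-3.41) = (-0.1453,-3.5501)
  v6: (1-0.818)·(4.13,-2.52) + 0.818·(1.17,-1.56) = (1.7087,-1.7347)
  v7: (1-0.818)·(3.95,-0.98) + 0.818·(1.33,-0.86) = (1.8068,-0.8818)
Shoelace sum Σ(x_i·y_{i+1} − x_{i+1}·y_i):
  i=1: 1.2949·1.9893 − -0.5189·1.7630 = +3.4908 (running +3.4908)
  i=2: -0.5189·0.4402 − -2.7466·1.9893 = +5.2354 (running +8.7262)
  i=3: -2.7466·-2.2065 − -1.4117·0.4402 = +6.6820 (running +15.4082)
  i=4: -1.4117·-3.5501 − -0.1453·-2.2065 = +4.6914 (running +20.0995)
  i=5: -0.1453·-1.7347 − 1.7087·-3.5501 = +6.3182 (running +26.4177)
  i=6: 1.7087·-0.8818 − 1.8068·-1.7347 = +1.6275 (running +28.0452)
  i=7: 1.8068·1.7630 − 1.2949·-0.8818 = +4.3274 (running +32.3726)
Area = |Σ|/2 = |32.3726|/2 = 16.1863

Area at t=0.818: 16.1863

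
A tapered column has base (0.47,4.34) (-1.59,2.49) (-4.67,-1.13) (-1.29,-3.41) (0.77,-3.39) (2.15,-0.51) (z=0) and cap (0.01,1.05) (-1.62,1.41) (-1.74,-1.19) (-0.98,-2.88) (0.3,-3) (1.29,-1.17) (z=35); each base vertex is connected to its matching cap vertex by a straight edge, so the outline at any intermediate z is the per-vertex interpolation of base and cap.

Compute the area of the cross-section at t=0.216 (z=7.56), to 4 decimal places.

Area at t=0.216: 24.5732

Cross-section at t=0.216: each vertex is (1-t)·p0[i] + t·p1[i].
  v1: (1-0.216)·(0.47,4.34) + 0.216·(0.01,1.05) = (0.3706,3.6294)
  v2: (1-0.216)·(-1.59,2.49) + 0.216·(-1.62,1.41) = (-1.5965,2.2567)
  v3: (1-0.216)·(-4.67,-1.13) + 0.216·(-1.74,-1.19) = (-4.0371,-1.1430)
  v4: (1-0.216)·(-1.29,-3.41) + 0.216·(-0.98,-2.88) = (-1.2230,-3.2955)
  v5: (1-0.216)·(0.77,-3.39) + 0.216·(0.3,-3) = (0.6685,-3.3058)
  v6: (1-0.216)·(2.15,-0.51) + 0.216·(1.29,-1.17) = (1.9642,-0.6526)
Shoelace sum Σ(x_i·y_{i+1} − x_{i+1}·y_i):
  i=1: 0.3706·2.2567 − -1.5965·3.6294 = +6.6306 (running +6.6306)
  i=2: -1.5965·-1.1430 − -4.0371·2.2567 = +10.9354 (running +17.5660)
  i=3: -4.0371·-3.2955 − -1.2230·-1.1430 = +11.9065 (running +29.4725)
  i=4: -1.2230·-3.3058 − 0.6685·-3.2955 = +6.2461 (running +35.7186)
  i=5: 0.6685·-0.6526 − 1.9642·-3.3058 = +6.0571 (running +41.7757)
  i=6: 1.9642·3.6294 − 0.3706·-0.6526 = +7.3708 (running +49.1465)
Area = |Σ|/2 = |49.1465|/2 = 24.5732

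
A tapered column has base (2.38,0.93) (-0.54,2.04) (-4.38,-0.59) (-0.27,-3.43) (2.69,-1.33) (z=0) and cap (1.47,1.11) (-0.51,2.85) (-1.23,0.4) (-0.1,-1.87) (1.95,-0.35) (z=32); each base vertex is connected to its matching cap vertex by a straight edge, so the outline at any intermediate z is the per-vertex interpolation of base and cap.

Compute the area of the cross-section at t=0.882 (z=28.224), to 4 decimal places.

Area at t=0.882: 9.8438

Cross-section at t=0.882: each vertex is (1-t)·p0[i] + t·p1[i].
  v1: (1-0.882)·(2.38,0.93) + 0.882·(1.47,1.11) = (1.5774,1.0888)
  v2: (1-0.882)·(-0.54,2.04) + 0.882·(-0.51,2.85) = (-0.5135,2.7544)
  v3: (1-0.882)·(-4.38,-0.59) + 0.882·(-1.23,0.4) = (-1.6017,0.2832)
  v4: (1-0.882)·(-0.27,-3.43) + 0.882·(-0.1,-1.87) = (-0.1201,-2.0541)
  v5: (1-0.882)·(2.69,-1.33) + 0.882·(1.95,-0.35) = (2.0373,-0.4656)
Shoelace sum Σ(x_i·y_{i+1} − x_{i+1}·y_i):
  i=1: 1.5774·2.7544 − -0.5135·1.0888 = +4.9039 (running +4.9039)
  i=2: -0.5135·0.2832 − -1.6017·2.7544 = +4.2663 (running +9.1702)
  i=3: -1.6017·-2.0541 − -0.1201·0.2832 = +3.3240 (running +12.4942)
  i=4: -0.1201·-0.4656 − 2.0373·-2.0541 = +4.2407 (running +16.7350)
  i=5: 2.0373·1.0888 − 1.5774·-0.4656 = +2.9526 (running +19.6876)
Area = |Σ|/2 = |19.6876|/2 = 9.8438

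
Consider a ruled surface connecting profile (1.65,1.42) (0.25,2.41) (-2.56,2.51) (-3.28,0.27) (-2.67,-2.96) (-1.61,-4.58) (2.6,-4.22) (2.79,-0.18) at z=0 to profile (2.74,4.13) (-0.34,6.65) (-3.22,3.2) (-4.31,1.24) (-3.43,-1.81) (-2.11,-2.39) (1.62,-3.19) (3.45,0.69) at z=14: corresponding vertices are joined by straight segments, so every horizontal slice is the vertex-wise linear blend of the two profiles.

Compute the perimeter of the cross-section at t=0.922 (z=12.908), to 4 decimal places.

Cross-section at t=0.922: each vertex is (1-t)·p0[i] + t·p1[i].
  v1: (1-0.922)·(1.65,1.42) + 0.922·(2.74,4.13) = (2.6550,3.9186)
  v2: (1-0.922)·(0.25,2.41) + 0.922·(-0.34,6.65) = (-0.2940,6.3193)
  v3: (1-0.922)·(-2.56,2.51) + 0.922·(-3.22,3.2) = (-3.1685,3.1462)
  v4: (1-0.922)·(-3.28,0.27) + 0.922·(-4.31,1.24) = (-4.2297,1.1643)
  v5: (1-0.922)·(-2.67,-2.96) + 0.922·(-3.43,-1.81) = (-3.3707,-1.8997)
  v6: (1-0.922)·(-1.61,-4.58) + 0.922·(-2.11,-2.39) = (-2.0710,-2.5608)
  v7: (1-0.922)·(2.6,-4.22) + 0.922·(1.62,-3.19) = (1.6964,-3.2703)
  v8: (1-0.922)·(2.79,-0.18) + 0.922·(3.45,0.69) = (3.3985,0.6221)
Perimeter = Σ |v_{i+1} − v_i|:
  edge 1→2: √(-2.9490² + 2.4007²) = 3.8026 (running 3.8026)
  edge 2→3: √(-2.8745² + -3.1731²) = 4.2815 (running 8.0841)
  edge 3→4: √(-1.0611² + -1.9818²) = 2.2480 (running 10.3321)
  edge 4→5: √(0.8589² + -3.0640²) = 3.1822 (running 13.5143)
  edge 5→6: √(1.2997² + -0.6611²) = 1.4582 (running 14.9725)
  edge 6→7: √(3.7674² + -0.7095²) = 3.8337 (running 18.8062)
  edge 7→8: √(1.7021² + 3.8925²) = 4.2483 (running 23.0545)
  edge 8→1: √(-0.7435² + 3.2965²) = 3.3793 (running 26.4338)
Perimeter = 26.4338

Perimeter at t=0.922: 26.4338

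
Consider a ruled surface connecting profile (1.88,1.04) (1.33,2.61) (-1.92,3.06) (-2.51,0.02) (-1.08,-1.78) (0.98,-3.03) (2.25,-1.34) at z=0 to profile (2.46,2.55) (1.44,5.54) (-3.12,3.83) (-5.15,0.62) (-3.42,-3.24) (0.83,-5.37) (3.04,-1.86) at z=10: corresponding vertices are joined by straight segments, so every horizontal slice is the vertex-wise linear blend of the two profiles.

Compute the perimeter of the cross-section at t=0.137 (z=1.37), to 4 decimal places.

Perimeter at t=0.137: 18.8218

Cross-section at t=0.137: each vertex is (1-t)·p0[i] + t·p1[i].
  v1: (1-0.137)·(1.88,1.04) + 0.137·(2.46,2.55) = (1.9595,1.2469)
  v2: (1-0.137)·(1.33,2.61) + 0.137·(1.44,5.54) = (1.3451,3.0114)
  v3: (1-0.137)·(-1.92,3.06) + 0.137·(-3.12,3.83) = (-2.0844,3.1655)
  v4: (1-0.137)·(-2.51,0.02) + 0.137·(-5.15,0.62) = (-2.8717,0.1022)
  v5: (1-0.137)·(-1.08,-1.78) + 0.137·(-3.42,-3.24) = (-1.4006,-1.9800)
  v6: (1-0.137)·(0.98,-3.03) + 0.137·(0.83,-5.37) = (0.9594,-3.3506)
  v7: (1-0.137)·(2.25,-1.34) + 0.137·(3.04,-1.86) = (2.3582,-1.4112)
Perimeter = Σ |v_{i+1} − v_i|:
  edge 1→2: √(-0.6144² + 1.7645²) = 1.8684 (running 1.8684)
  edge 2→3: √(-3.4295² + 0.1541²) = 3.4329 (running 5.3014)
  edge 3→4: √(-0.7873² + -3.0633²) = 3.1628 (running 8.4642)
  edge 4→5: √(1.4711² + -2.0822²) = 2.5495 (running 11.0137)
  edge 5→6: √(2.3600² + -1.3706²) = 2.7291 (running 13.7428)
  edge 6→7: √(1.3988² + 1.9393²) = 2.3912 (running 16.1340)
  edge 7→1: √(-0.3988² + 2.6581²) = 2.6879 (running 18.8218)
Perimeter = 18.8218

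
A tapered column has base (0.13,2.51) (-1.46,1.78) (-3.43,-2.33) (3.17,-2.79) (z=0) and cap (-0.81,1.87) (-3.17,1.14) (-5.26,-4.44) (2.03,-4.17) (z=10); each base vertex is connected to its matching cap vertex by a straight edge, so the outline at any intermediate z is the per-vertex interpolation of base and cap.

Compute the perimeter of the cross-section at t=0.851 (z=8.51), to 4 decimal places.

Cross-section at t=0.851: each vertex is (1-t)·p0[i] + t·p1[i].
  v1: (1-0.851)·(0.13,2.51) + 0.851·(-0.81,1.87) = (-0.6699,1.9654)
  v2: (1-0.851)·(-1.46,1.78) + 0.851·(-3.17,1.14) = (-2.9152,1.2354)
  v3: (1-0.851)·(-3.43,-2.33) + 0.851·(-5.26,-4.44) = (-4.9873,-4.1256)
  v4: (1-0.851)·(3.17,-2.79) + 0.851·(2.03,-4.17) = (2.1999,-3.9644)
Perimeter = Σ |v_{i+1} − v_i|:
  edge 1→2: √(-2.2453² + -0.7300²) = 2.3610 (running 2.3610)
  edge 2→3: √(-2.0721² + -5.3610²) = 5.7475 (running 8.1085)
  edge 3→4: √(7.1872² + 0.1612²) = 7.1890 (running 15.2975)
  edge 4→1: √(-2.8698² + 5.9297²) = 6.5877 (running 21.8851)
Perimeter = 21.8851

Perimeter at t=0.851: 21.8851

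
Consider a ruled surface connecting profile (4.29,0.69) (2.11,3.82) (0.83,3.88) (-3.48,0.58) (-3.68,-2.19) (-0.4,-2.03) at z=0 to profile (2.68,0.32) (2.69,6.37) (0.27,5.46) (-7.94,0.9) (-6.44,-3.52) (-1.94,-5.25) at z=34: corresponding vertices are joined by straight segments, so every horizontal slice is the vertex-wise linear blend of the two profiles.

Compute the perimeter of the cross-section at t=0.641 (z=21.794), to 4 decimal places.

Cross-section at t=0.641: each vertex is (1-t)·p0[i] + t·p1[i].
  v1: (1-0.641)·(4.29,0.69) + 0.641·(2.68,0.32) = (3.2580,0.4528)
  v2: (1-0.641)·(2.11,3.82) + 0.641·(2.69,6.37) = (2.4818,5.4545)
  v3: (1-0.641)·(0.83,3.88) + 0.641·(0.27,5.46) = (0.4710,4.8928)
  v4: (1-0.641)·(-3.48,0.58) + 0.641·(-7.94,0.9) = (-6.3389,0.7851)
  v5: (1-0.641)·(-3.68,-2.19) + 0.641·(-6.44,-3.52) = (-5.4492,-3.0425)
  v6: (1-0.641)·(-0.4,-2.03) + 0.641·(-1.94,-5.25) = (-1.3871,-4.0940)
Perimeter = Σ |v_{i+1} − v_i|:
  edge 1→2: √(-0.7762² + 5.0017²) = 5.0616 (running 5.0616)
  edge 2→3: √(-2.0107² + -0.5618²) = 2.0877 (running 7.1493)
  edge 3→4: √(-6.8099² + -4.1077²) = 7.9528 (running 15.1022)
  edge 4→5: √(0.8897² + -3.8277²) = 3.9297 (running 19.0319)
  edge 5→6: √(4.0620² + -1.0515²) = 4.1959 (running 23.2278)
  edge 6→1: √(4.6451² + 4.5469²) = 6.5001 (running 29.7278)
Perimeter = 29.7278

Perimeter at t=0.641: 29.7278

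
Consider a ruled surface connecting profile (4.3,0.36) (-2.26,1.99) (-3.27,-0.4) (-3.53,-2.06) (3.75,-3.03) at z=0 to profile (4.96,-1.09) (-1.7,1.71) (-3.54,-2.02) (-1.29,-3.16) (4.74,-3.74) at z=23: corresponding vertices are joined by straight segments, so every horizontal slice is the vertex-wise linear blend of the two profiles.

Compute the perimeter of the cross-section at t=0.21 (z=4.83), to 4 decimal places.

Perimeter at t=0.21: 21.6825

Cross-section at t=0.21: each vertex is (1-t)·p0[i] + t·p1[i].
  v1: (1-0.21)·(4.3,0.36) + 0.21·(4.96,-1.09) = (4.4386,0.0555)
  v2: (1-0.21)·(-2.26,1.99) + 0.21·(-1.7,1.71) = (-2.1424,1.9312)
  v3: (1-0.21)·(-3.27,-0.4) + 0.21·(-3.54,-2.02) = (-3.3267,-0.7402)
  v4: (1-0.21)·(-3.53,-2.06) + 0.21·(-1.29,-3.16) = (-3.0596,-2.2910)
  v5: (1-0.21)·(3.75,-3.03) + 0.21·(4.74,-3.74) = (3.9579,-3.1791)
Perimeter = Σ |v_{i+1} − v_i|:
  edge 1→2: √(-6.5810² + 1.8757²) = 6.8431 (running 6.8431)
  edge 2→3: √(-1.1843² + -2.6714²) = 2.9221 (running 9.7652)
  edge 3→4: √(0.2671² + -1.5508²) = 1.5736 (running 11.3389)
  edge 4→5: √(7.0175² + -0.8881²) = 7.0735 (running 18.4123)
  edge 5→1: √(0.4807² + 3.2346²) = 3.2701 (running 21.6825)
Perimeter = 21.6825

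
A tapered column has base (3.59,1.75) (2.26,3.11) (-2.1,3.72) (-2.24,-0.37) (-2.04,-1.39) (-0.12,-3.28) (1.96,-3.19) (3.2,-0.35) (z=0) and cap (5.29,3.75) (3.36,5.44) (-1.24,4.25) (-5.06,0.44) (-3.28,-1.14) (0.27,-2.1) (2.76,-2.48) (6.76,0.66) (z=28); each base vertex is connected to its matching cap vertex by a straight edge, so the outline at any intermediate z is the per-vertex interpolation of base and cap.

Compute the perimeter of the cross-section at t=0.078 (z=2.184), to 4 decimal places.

Cross-section at t=0.078: each vertex is (1-t)·p0[i] + t·p1[i].
  v1: (1-0.078)·(3.59,1.75) + 0.078·(5.29,3.75) = (3.7226,1.9060)
  v2: (1-0.078)·(2.26,3.11) + 0.078·(3.36,5.44) = (2.3458,3.2917)
  v3: (1-0.078)·(-2.1,3.72) + 0.078·(-1.24,4.25) = (-2.0329,3.7613)
  v4: (1-0.078)·(-2.24,-0.37) + 0.078·(-5.06,0.44) = (-2.4600,-0.3068)
  v5: (1-0.078)·(-2.04,-1.39) + 0.078·(-3.28,-1.14) = (-2.1367,-1.3705)
  v6: (1-0.078)·(-0.12,-3.28) + 0.078·(0.27,-2.1) = (-0.0896,-3.1880)
  v7: (1-0.078)·(1.96,-3.19) + 0.078·(2.76,-2.48) = (2.0224,-3.1346)
  v8: (1-0.078)·(3.2,-0.35) + 0.078·(6.76,0.66) = (3.4777,-0.2712)
Perimeter = Σ |v_{i+1} − v_i|:
  edge 1→2: √(-1.3768² + 1.3857²) = 1.9534 (running 1.9534)
  edge 2→3: √(-4.3787² + 0.4696²) = 4.4038 (running 6.3573)
  edge 3→4: √(-0.4270² + -4.0682²) = 4.0905 (running 10.4478)
  edge 4→5: √(0.3232² + -1.0637²) = 1.1117 (running 11.5595)
  edge 5→6: √(2.0471² + -1.8175²) = 2.7375 (running 14.2970)
  edge 6→7: √(2.1120² + 0.0533²) = 2.1127 (running 16.4096)
  edge 7→8: √(1.4553² + 2.8634²) = 3.2120 (running 19.6216)
  edge 8→1: √(0.2449² + 2.1772²) = 2.1910 (running 21.8126)
Perimeter = 21.8126

Perimeter at t=0.078: 21.8126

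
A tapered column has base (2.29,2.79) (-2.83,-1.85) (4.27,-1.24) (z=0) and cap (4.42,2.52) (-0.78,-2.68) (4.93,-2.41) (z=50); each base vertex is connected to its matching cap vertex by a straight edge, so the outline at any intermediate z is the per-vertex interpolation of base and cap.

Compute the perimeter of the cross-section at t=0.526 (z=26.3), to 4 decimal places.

Perimeter at t=0.526: 18.1869

Cross-section at t=0.526: each vertex is (1-t)·p0[i] + t·p1[i].
  v1: (1-0.526)·(2.29,2.79) + 0.526·(4.42,2.52) = (3.4104,2.6480)
  v2: (1-0.526)·(-2.83,-1.85) + 0.526·(-0.78,-2.68) = (-1.7517,-2.2866)
  v3: (1-0.526)·(4.27,-1.24) + 0.526·(4.93,-2.41) = (4.6172,-1.8554)
Perimeter = Σ |v_{i+1} − v_i|:
  edge 1→2: √(-5.1621² + -4.9346²) = 7.1412 (running 7.1412)
  edge 2→3: √(6.3689² + 0.4312²) = 6.3834 (running 13.5247)
  edge 3→1: √(-1.2068² + 4.5034²) = 4.6623 (running 18.1869)
Perimeter = 18.1869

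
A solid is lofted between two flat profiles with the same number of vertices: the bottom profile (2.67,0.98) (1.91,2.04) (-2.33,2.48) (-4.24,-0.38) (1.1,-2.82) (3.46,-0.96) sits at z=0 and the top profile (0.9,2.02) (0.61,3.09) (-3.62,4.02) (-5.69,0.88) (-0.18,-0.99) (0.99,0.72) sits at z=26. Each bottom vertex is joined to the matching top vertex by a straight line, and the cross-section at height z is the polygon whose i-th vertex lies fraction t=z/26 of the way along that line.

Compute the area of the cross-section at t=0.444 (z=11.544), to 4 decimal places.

Area at t=0.444: 23.6861

Cross-section at t=0.444: each vertex is (1-t)·p0[i] + t·p1[i].
  v1: (1-0.444)·(2.67,0.98) + 0.444·(0.9,2.02) = (1.8841,1.4418)
  v2: (1-0.444)·(1.91,2.04) + 0.444·(0.61,3.09) = (1.3328,2.5062)
  v3: (1-0.444)·(-2.33,2.48) + 0.444·(-3.62,4.02) = (-2.9028,3.1638)
  v4: (1-0.444)·(-4.24,-0.38) + 0.444·(-5.69,0.88) = (-4.8838,0.1794)
  v5: (1-0.444)·(1.1,-2.82) + 0.444·(-0.18,-0.99) = (0.5317,-2.0075)
  v6: (1-0.444)·(3.46,-0.96) + 0.444·(0.99,0.72) = (2.3633,-0.2141)
Shoelace sum Σ(x_i·y_{i+1} − x_{i+1}·y_i):
  i=1: 1.8841·2.5062 − 1.3328·1.4418 = +2.8004 (running +2.8004)
  i=2: 1.3328·3.1638 − -2.9028·2.5062 = +11.4916 (running +14.2920)
  i=3: -2.9028·0.1794 − -4.8838·3.1638 = +14.9303 (running +29.2223)
  i=4: -4.8838·-2.0075 − 0.5317·0.1794 = +9.7087 (running +38.9310)
  i=5: 0.5317·-0.2141 − 2.3633·-2.0075 = +4.6305 (running +43.5615)
  i=6: 2.3633·1.4418 − 1.8841·-0.2141 = +3.8107 (running +47.3722)
Area = |Σ|/2 = |47.3722|/2 = 23.6861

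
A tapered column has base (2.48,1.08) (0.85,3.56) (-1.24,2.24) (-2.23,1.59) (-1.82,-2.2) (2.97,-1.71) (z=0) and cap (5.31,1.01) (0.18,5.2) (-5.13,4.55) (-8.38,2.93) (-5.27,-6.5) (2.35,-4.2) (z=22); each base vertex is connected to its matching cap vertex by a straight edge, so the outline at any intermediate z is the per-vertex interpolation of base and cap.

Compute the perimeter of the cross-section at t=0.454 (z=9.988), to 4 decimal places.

Perimeter at t=0.454: 27.3727

Cross-section at t=0.454: each vertex is (1-t)·p0[i] + t·p1[i].
  v1: (1-0.454)·(2.48,1.08) + 0.454·(5.31,1.01) = (3.7648,1.0482)
  v2: (1-0.454)·(0.85,3.56) + 0.454·(0.18,5.2) = (0.5458,4.3046)
  v3: (1-0.454)·(-1.24,2.24) + 0.454·(-5.13,4.55) = (-3.0061,3.2887)
  v4: (1-0.454)·(-2.23,1.59) + 0.454·(-8.38,2.93) = (-5.0221,2.1984)
  v5: (1-0.454)·(-1.82,-2.2) + 0.454·(-5.27,-6.5) = (-3.3863,-4.1522)
  v6: (1-0.454)·(2.97,-1.71) + 0.454·(2.35,-4.2) = (2.6885,-2.8405)
Perimeter = Σ |v_{i+1} − v_i|:
  edge 1→2: √(-3.2190² + 3.2563²) = 4.5788 (running 4.5788)
  edge 2→3: √(-3.5519² + -1.0158²) = 3.6943 (running 8.2731)
  edge 3→4: √(-2.0160² + -1.0904²) = 2.2920 (running 10.5651)
  edge 4→5: √(1.6358² + -6.3506²) = 6.5579 (running 17.1230)
  edge 5→6: √(6.0748² + 1.3117²) = 6.2148 (running 23.3378)
  edge 6→1: √(1.0763² + 3.8887²) = 4.0349 (running 27.3727)
Perimeter = 27.3727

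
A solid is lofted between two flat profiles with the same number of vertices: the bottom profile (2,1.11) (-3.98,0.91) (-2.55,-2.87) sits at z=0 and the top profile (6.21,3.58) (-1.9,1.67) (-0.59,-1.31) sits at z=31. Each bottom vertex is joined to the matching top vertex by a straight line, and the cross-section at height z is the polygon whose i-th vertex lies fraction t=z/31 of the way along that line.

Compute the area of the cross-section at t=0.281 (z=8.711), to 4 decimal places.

Area at t=0.281: 12.1691

Cross-section at t=0.281: each vertex is (1-t)·p0[i] + t·p1[i].
  v1: (1-0.281)·(2,1.11) + 0.281·(6.21,3.58) = (3.1830,1.8041)
  v2: (1-0.281)·(-3.98,0.91) + 0.281·(-1.9,1.67) = (-3.3955,1.1236)
  v3: (1-0.281)·(-2.55,-2.87) + 0.281·(-0.59,-1.31) = (-1.9992,-2.4316)
Shoelace sum Σ(x_i·y_{i+1} − x_{i+1}·y_i):
  i=1: 3.1830·1.1236 − -3.3955·1.8041 = +9.7021 (running +9.7021)
  i=2: -3.3955·-2.4316 − -1.9992·1.1236 = +10.5029 (running +20.2050)
  i=3: -1.9992·1.8041 − 3.1830·-2.4316 = +4.1332 (running +24.3382)
Area = |Σ|/2 = |24.3382|/2 = 12.1691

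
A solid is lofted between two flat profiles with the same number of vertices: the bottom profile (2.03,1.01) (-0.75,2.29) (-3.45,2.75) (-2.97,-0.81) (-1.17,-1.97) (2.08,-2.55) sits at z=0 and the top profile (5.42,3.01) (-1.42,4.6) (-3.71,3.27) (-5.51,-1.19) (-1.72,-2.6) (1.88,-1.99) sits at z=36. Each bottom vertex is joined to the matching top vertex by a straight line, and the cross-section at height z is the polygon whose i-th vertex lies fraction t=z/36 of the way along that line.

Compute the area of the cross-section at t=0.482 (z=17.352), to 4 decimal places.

Cross-section at t=0.482: each vertex is (1-t)·p0[i] + t·p1[i].
  v1: (1-0.482)·(2.03,1.01) + 0.482·(5.42,3.01) = (3.6640,1.9740)
  v2: (1-0.482)·(-0.75,2.29) + 0.482·(-1.42,4.6) = (-1.0729,3.4034)
  v3: (1-0.482)·(-3.45,2.75) + 0.482·(-3.71,3.27) = (-3.5753,3.0006)
  v4: (1-0.482)·(-2.97,-0.81) + 0.482·(-5.51,-1.19) = (-4.1943,-0.9932)
  v5: (1-0.482)·(-1.17,-1.97) + 0.482·(-1.72,-2.6) = (-1.4351,-2.2737)
  v6: (1-0.482)·(2.08,-2.55) + 0.482·(1.88,-1.99) = (1.9836,-2.2801)
Shoelace sum Σ(x_i·y_{i+1} − x_{i+1}·y_i):
  i=1: 3.6640·3.4034 − -1.0729·1.9740 = +14.5880 (running +14.5880)
  i=2: -1.0729·3.0006 − -3.5753·3.4034 = +8.9488 (running +23.5369)
  i=3: -3.5753·-0.9932 − -4.1943·3.0006 = +16.1364 (running +39.6732)
  i=4: -4.1943·-2.2737 − -1.4351·-0.9932 = +8.1111 (running +47.7843)
  i=5: -1.4351·-2.2801 − 1.9836·-2.2737 = +7.7822 (running +55.5665)
  i=6: 1.9836·1.9740 − 3.6640·-2.2801 = +12.2698 (running +67.8363)
Area = |Σ|/2 = |67.8363|/2 = 33.9181

Area at t=0.482: 33.9181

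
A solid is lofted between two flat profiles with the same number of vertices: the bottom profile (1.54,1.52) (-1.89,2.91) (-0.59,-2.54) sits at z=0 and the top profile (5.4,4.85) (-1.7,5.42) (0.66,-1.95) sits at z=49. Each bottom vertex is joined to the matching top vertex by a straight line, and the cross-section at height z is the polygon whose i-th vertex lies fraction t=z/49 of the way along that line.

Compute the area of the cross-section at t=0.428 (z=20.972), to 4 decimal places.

Cross-section at t=0.428: each vertex is (1-t)·p0[i] + t·p1[i].
  v1: (1-0.428)·(1.54,1.52) + 0.428·(5.4,4.85) = (3.1921,2.9452)
  v2: (1-0.428)·(-1.89,2.91) + 0.428·(-1.7,5.42) = (-1.8087,3.9843)
  v3: (1-0.428)·(-0.59,-2.54) + 0.428·(0.66,-1.95) = (-0.0550,-2.2875)
Shoelace sum Σ(x_i·y_{i+1} − x_{i+1}·y_i):
  i=1: 3.1921·3.9843 − -1.8087·2.9452 = +18.0451 (running +18.0451)
  i=2: -1.8087·-2.2875 − -0.0550·3.9843 = +4.3565 (running +22.4016)
  i=3: -0.0550·2.9452 − 3.1921·-2.2875 = +7.1398 (running +29.5414)
Area = |Σ|/2 = |29.5414|/2 = 14.7707

Area at t=0.428: 14.7707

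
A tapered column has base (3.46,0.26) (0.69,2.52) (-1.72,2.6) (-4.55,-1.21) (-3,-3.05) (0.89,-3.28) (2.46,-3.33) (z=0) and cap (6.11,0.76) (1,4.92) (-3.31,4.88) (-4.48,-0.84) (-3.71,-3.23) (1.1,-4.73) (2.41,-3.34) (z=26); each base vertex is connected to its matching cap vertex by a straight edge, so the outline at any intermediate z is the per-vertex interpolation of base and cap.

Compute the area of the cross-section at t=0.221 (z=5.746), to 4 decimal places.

Area at t=0.221: 40.9691

Cross-section at t=0.221: each vertex is (1-t)·p0[i] + t·p1[i].
  v1: (1-0.221)·(3.46,0.26) + 0.221·(6.11,0.76) = (4.0457,0.3705)
  v2: (1-0.221)·(0.69,2.52) + 0.221·(1,4.92) = (0.7585,3.0504)
  v3: (1-0.221)·(-1.72,2.6) + 0.221·(-3.31,4.88) = (-2.0714,3.1039)
  v4: (1-0.221)·(-4.55,-1.21) + 0.221·(-4.48,-0.84) = (-4.5345,-1.1282)
  v5: (1-0.221)·(-3,-3.05) + 0.221·(-3.71,-3.23) = (-3.1569,-3.0898)
  v6: (1-0.221)·(0.89,-3.28) + 0.221·(1.1,-4.73) = (0.9364,-3.6005)
  v7: (1-0.221)·(2.46,-3.33) + 0.221·(2.41,-3.34) = (2.4489,-3.3322)
Shoelace sum Σ(x_i·y_{i+1} − x_{i+1}·y_i):
  i=1: 4.0457·3.0504 − 0.7585·0.3705 = +12.0598 (running +12.0598)
  i=2: 0.7585·3.1039 − -2.0714·3.0504 = +8.6729 (running +20.7327)
  i=3: -2.0714·-1.1282 − -4.5345·3.1039 = +16.4116 (running +37.1444)
  i=4: -4.5345·-3.0898 − -3.1569·-1.1282 = +10.4490 (running +47.5933)
  i=5: -3.1569·-3.6005 − 0.9364·-3.0898 = +14.2596 (running +61.8529)
  i=6: 0.9364·-3.3322 − 2.4489·-3.6005 = +5.6970 (running +67.5499)
  i=7: 2.4489·0.3705 − 4.0457·-3.3322 = +14.3883 (running +81.9382)
Area = |Σ|/2 = |81.9382|/2 = 40.9691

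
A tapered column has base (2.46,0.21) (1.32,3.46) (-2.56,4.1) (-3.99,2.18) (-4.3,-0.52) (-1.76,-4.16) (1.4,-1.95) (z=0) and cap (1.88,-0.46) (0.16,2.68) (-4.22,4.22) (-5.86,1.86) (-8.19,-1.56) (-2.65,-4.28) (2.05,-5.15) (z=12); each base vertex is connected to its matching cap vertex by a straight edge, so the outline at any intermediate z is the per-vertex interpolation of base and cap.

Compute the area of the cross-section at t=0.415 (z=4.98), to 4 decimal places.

Cross-section at t=0.415: each vertex is (1-t)·p0[i] + t·p1[i].
  v1: (1-0.415)·(2.46,0.21) + 0.415·(1.88,-0.46) = (2.2193,-0.0680)
  v2: (1-0.415)·(1.32,3.46) + 0.415·(0.16,2.68) = (0.8386,3.1363)
  v3: (1-0.415)·(-2.56,4.1) + 0.415·(-4.22,4.22) = (-3.2489,4.1498)
  v4: (1-0.415)·(-3.99,2.18) + 0.415·(-5.86,1.86) = (-4.7660,2.0472)
  v5: (1-0.415)·(-4.3,-0.52) + 0.415·(-8.19,-1.56) = (-5.9143,-0.9516)
  v6: (1-0.415)·(-1.76,-4.16) + 0.415·(-2.65,-4.28) = (-2.1293,-4.2098)
  v7: (1-0.415)·(1.4,-1.95) + 0.415·(2.05,-5.15) = (1.6697,-3.2780)
Shoelace sum Σ(x_i·y_{i+1} − x_{i+1}·y_i):
  i=1: 2.2193·3.1363 − 0.8386·-0.0680 = +7.0175 (running +7.0175)
  i=2: 0.8386·4.1498 − -3.2489·3.1363 = +13.6695 (running +20.6870)
  i=3: -3.2489·2.0472 − -4.7660·4.1498 = +13.1270 (running +33.8140)
  i=4: -4.7660·-0.9516 − -5.9143·2.0472 = +16.6432 (running +50.4572)
  i=5: -5.9143·-4.2098 − -2.1293·-0.9516 = +22.8719 (running +73.3292)
  i=6: -2.1293·-3.2780 − 1.6697·-4.2098 = +14.0093 (running +87.3385)
  i=7: 1.6697·-0.0680 − 2.2193·-3.2780 = +7.1612 (running +94.4997)
Area = |Σ|/2 = |94.4997|/2 = 47.2499

Area at t=0.415: 47.2499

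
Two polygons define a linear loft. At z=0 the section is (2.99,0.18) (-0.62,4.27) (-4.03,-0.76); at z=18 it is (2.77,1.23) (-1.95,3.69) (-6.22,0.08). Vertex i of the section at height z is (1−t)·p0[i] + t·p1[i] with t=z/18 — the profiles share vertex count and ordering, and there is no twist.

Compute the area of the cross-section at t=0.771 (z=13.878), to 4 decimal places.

Cross-section at t=0.771: each vertex is (1-t)·p0[i] + t·p1[i].
  v1: (1-0.771)·(2.99,0.18) + 0.771·(2.77,1.23) = (2.8204,0.9896)
  v2: (1-0.771)·(-0.62,4.27) + 0.771·(-1.95,3.69) = (-1.6454,3.8228)
  v3: (1-0.771)·(-4.03,-0.76) + 0.771·(-6.22,0.08) = (-5.7185,-0.1124)
Shoelace sum Σ(x_i·y_{i+1} − x_{i+1}·y_i):
  i=1: 2.8204·3.8228 − -1.6454·0.9896 = +12.4100 (running +12.4100)
  i=2: -1.6454·-0.1124 − -5.7185·3.8228 = +22.0456 (running +34.4557)
  i=3: -5.7185·0.9896 − 2.8204·-0.1124 = -5.3418 (running +29.1138)
Area = |Σ|/2 = |29.1138|/2 = 14.5569

Area at t=0.771: 14.5569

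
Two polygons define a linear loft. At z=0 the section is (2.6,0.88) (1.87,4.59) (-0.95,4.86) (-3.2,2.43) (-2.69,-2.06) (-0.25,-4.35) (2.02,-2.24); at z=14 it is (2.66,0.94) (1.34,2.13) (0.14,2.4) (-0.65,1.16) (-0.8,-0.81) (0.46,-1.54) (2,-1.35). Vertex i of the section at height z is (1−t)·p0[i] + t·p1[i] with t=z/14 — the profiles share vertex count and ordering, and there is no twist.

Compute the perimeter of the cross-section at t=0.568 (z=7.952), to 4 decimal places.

Cross-section at t=0.568: each vertex is (1-t)·p0[i] + t·p1[i].
  v1: (1-0.568)·(2.6,0.88) + 0.568·(2.66,0.94) = (2.6341,0.9141)
  v2: (1-0.568)·(1.87,4.59) + 0.568·(1.34,2.13) = (1.5690,3.1927)
  v3: (1-0.568)·(-0.95,4.86) + 0.568·(0.14,2.4) = (-0.3309,3.4627)
  v4: (1-0.568)·(-3.2,2.43) + 0.568·(-0.65,1.16) = (-1.7516,1.7086)
  v5: (1-0.568)·(-2.69,-2.06) + 0.568·(-0.8,-0.81) = (-1.6165,-1.3500)
  v6: (1-0.568)·(-0.25,-4.35) + 0.568·(0.46,-1.54) = (0.1533,-2.7539)
  v7: (1-0.568)·(2.02,-2.24) + 0.568·(2,-1.35) = (2.0086,-1.7345)
Perimeter = Σ |v_{i+1} − v_i|:
  edge 1→2: √(-1.0651² + 2.2786²) = 2.5153 (running 2.5153)
  edge 2→3: √(-1.8998² + 0.2700²) = 1.9189 (running 4.4342)
  edge 3→4: √(-1.4207² + -1.7541²) = 2.2573 (running 6.6915)
  edge 4→5: √(0.1351² + -3.0586²) = 3.0616 (running 9.7531)
  edge 5→6: √(1.7698² + -1.4039²) = 2.2590 (running 12.0121)
  edge 6→7: √(1.8554² + 1.0194²) = 2.1170 (running 14.1291)
  edge 7→1: √(0.6254² + 2.6486²) = 2.7214 (running 16.8505)
Perimeter = 16.8505

Perimeter at t=0.568: 16.8505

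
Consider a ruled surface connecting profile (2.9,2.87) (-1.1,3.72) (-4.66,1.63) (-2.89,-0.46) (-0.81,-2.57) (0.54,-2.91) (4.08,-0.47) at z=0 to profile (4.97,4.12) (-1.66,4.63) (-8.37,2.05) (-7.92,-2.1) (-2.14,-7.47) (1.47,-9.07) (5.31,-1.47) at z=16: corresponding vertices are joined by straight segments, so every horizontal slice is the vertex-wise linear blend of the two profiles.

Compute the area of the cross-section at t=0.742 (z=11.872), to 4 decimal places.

Area at t=0.742: 99.7657

Cross-section at t=0.742: each vertex is (1-t)·p0[i] + t·p1[i].
  v1: (1-0.742)·(2.9,2.87) + 0.742·(4.97,4.12) = (4.4359,3.7975)
  v2: (1-0.742)·(-1.1,3.72) + 0.742·(-1.66,4.63) = (-1.5155,4.3952)
  v3: (1-0.742)·(-4.66,1.63) + 0.742·(-8.37,2.05) = (-7.4128,1.9416)
  v4: (1-0.742)·(-2.89,-0.46) + 0.742·(-7.92,-2.1) = (-6.6223,-1.6769)
  v5: (1-0.742)·(-0.81,-2.57) + 0.742·(-2.14,-7.47) = (-1.7969,-6.2058)
  v6: (1-0.742)·(0.54,-2.91) + 0.742·(1.47,-9.07) = (1.2301,-7.4807)
  v7: (1-0.742)·(4.08,-0.47) + 0.742·(5.31,-1.47) = (4.9927,-1.2120)
Shoelace sum Σ(x_i·y_{i+1} − x_{i+1}·y_i):
  i=1: 4.4359·4.3952 − -1.5155·3.7975 = +25.2521 (running +25.2521)
  i=2: -1.5155·1.9416 − -7.4128·4.3952 = +29.6384 (running +54.8905)
  i=3: -7.4128·-1.6769 − -6.6223·1.9416 = +25.2885 (running +80.1790)
  i=4: -6.6223·-6.2058 − -1.7969·-1.6769 = +38.0833 (running +118.2623)
  i=5: -1.7969·-7.4807 − 1.2301·-6.2058 = +21.0753 (running +139.3376)
  i=6: 1.2301·-1.2120 − 4.9927·-7.4807 = +35.8579 (running +175.1954)
  i=7: 4.9927·3.7975 − 4.4359·-1.2120 = +24.3360 (running +199.5314)
Area = |Σ|/2 = |199.5314|/2 = 99.7657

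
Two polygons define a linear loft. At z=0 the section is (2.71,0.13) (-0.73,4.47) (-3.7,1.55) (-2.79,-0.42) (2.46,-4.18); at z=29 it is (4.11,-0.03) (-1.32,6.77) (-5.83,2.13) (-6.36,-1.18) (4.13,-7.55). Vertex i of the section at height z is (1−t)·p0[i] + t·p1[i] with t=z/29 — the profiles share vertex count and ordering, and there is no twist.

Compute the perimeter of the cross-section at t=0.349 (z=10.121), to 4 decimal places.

Cross-section at t=0.349: each vertex is (1-t)·p0[i] + t·p1[i].
  v1: (1-0.349)·(2.71,0.13) + 0.349·(4.11,-0.03) = (3.1986,0.0742)
  v2: (1-0.349)·(-0.73,4.47) + 0.349·(-1.32,6.77) = (-0.9359,5.2727)
  v3: (1-0.349)·(-3.7,1.55) + 0.349·(-5.83,2.13) = (-4.4434,1.7524)
  v4: (1-0.349)·(-2.79,-0.42) + 0.349·(-6.36,-1.18) = (-4.0359,-0.6852)
  v5: (1-0.349)·(2.46,-4.18) + 0.349·(4.13,-7.55) = (3.0428,-5.3561)
Perimeter = Σ |v_{i+1} − v_i|:
  edge 1→2: √(-4.1345² + 5.1985²) = 6.6422 (running 6.6422)
  edge 2→3: √(-3.5075² + -3.5203²) = 4.9694 (running 11.6116)
  edge 3→4: √(0.4074² + -2.4377²) = 2.4715 (running 14.0831)
  edge 4→5: √(7.0788² + -4.6709²) = 8.4809 (running 22.5640)
  edge 5→1: √(0.1558² + 5.4303²) = 5.4325 (running 27.9965)
Perimeter = 27.9965

Perimeter at t=0.349: 27.9965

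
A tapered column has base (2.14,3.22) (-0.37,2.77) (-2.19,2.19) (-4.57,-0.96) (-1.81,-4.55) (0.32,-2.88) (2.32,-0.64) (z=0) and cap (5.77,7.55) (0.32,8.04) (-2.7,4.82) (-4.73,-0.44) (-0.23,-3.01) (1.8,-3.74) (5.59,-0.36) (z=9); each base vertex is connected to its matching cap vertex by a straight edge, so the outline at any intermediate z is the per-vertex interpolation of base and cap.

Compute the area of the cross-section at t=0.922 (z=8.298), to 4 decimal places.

Area at t=0.922: 82.6009

Cross-section at t=0.922: each vertex is (1-t)·p0[i] + t·p1[i].
  v1: (1-0.922)·(2.14,3.22) + 0.922·(5.77,7.55) = (5.4869,7.2123)
  v2: (1-0.922)·(-0.37,2.77) + 0.922·(0.32,8.04) = (0.2662,7.6289)
  v3: (1-0.922)·(-2.19,2.19) + 0.922·(-2.7,4.82) = (-2.6602,4.6149)
  v4: (1-0.922)·(-4.57,-0.96) + 0.922·(-4.73,-0.44) = (-4.7175,-0.4806)
  v5: (1-0.922)·(-1.81,-4.55) + 0.922·(-0.23,-3.01) = (-0.3532,-3.1301)
  v6: (1-0.922)·(0.32,-2.88) + 0.922·(1.8,-3.74) = (1.6846,-3.6729)
  v7: (1-0.922)·(2.32,-0.64) + 0.922·(5.59,-0.36) = (5.3349,-0.3818)
Shoelace sum Σ(x_i·y_{i+1} − x_{i+1}·y_i):
  i=1: 5.4869·7.6289 − 0.2662·7.2123 = +39.9392 (running +39.9392)
  i=2: 0.2662·4.6149 − -2.6602·7.6289 = +21.5230 (running +61.4622)
  i=3: -2.6602·-0.4806 − -4.7175·4.6149 = +23.0491 (running +84.5113)
  i=4: -4.7175·-3.1301 − -0.3532·-0.4806 = +14.5967 (running +99.1079)
  i=5: -0.3532·-3.6729 − 1.6846·-3.1301 = +6.5703 (running +105.6782)
  i=6: 1.6846·-0.3818 − 5.3349·-3.6729 = +18.9516 (running +124.6298)
  i=7: 5.3349·7.2123 − 5.4869·-0.3818 = +40.5721 (running +165.2019)
Area = |Σ|/2 = |165.2019|/2 = 82.6009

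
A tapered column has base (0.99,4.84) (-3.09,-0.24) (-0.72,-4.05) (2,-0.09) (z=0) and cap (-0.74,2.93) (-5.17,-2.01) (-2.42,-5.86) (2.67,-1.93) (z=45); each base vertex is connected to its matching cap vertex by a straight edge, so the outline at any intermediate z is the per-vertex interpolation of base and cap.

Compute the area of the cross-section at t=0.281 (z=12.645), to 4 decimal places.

Area at t=0.281: 25.8667

Cross-section at t=0.281: each vertex is (1-t)·p0[i] + t·p1[i].
  v1: (1-0.281)·(0.99,4.84) + 0.281·(-0.74,2.93) = (0.5039,4.3033)
  v2: (1-0.281)·(-3.09,-0.24) + 0.281·(-5.17,-2.01) = (-3.6745,-0.7374)
  v3: (1-0.281)·(-0.72,-4.05) + 0.281·(-2.42,-5.86) = (-1.1977,-4.5586)
  v4: (1-0.281)·(2,-0.09) + 0.281·(2.67,-1.93) = (2.1883,-0.6070)
Shoelace sum Σ(x_i·y_{i+1} − x_{i+1}·y_i):
  i=1: 0.5039·-0.7374 − -3.6745·4.3033 = +15.4408 (running +15.4408)
  i=2: -3.6745·-4.5586 − -1.1977·-0.7374 = +15.8674 (running +31.3082)
  i=3: -1.1977·-0.6070 − 2.1883·-4.5586 = +10.7025 (running +42.0107)
  i=4: 2.1883·4.3033 − 0.5039·-0.6070 = +9.7226 (running +51.7333)
Area = |Σ|/2 = |51.7333|/2 = 25.8667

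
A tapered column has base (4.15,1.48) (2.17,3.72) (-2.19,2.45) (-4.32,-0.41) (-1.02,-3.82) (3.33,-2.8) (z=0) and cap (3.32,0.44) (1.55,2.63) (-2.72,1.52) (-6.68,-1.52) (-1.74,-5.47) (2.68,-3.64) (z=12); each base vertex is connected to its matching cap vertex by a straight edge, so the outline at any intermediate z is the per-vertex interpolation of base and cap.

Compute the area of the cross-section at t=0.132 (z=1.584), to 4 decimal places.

Cross-section at t=0.132: each vertex is (1-t)·p0[i] + t·p1[i].
  v1: (1-0.132)·(4.15,1.48) + 0.132·(3.32,0.44) = (4.0404,1.3427)
  v2: (1-0.132)·(2.17,3.72) + 0.132·(1.55,2.63) = (2.0882,3.5761)
  v3: (1-0.132)·(-2.19,2.45) + 0.132·(-2.72,1.52) = (-2.2600,2.3272)
  v4: (1-0.132)·(-4.32,-0.41) + 0.132·(-6.68,-1.52) = (-4.6315,-0.5565)
  v5: (1-0.132)·(-1.02,-3.82) + 0.132·(-1.74,-5.47) = (-1.1150,-4.0378)
  v6: (1-0.132)·(3.33,-2.8) + 0.132·(2.68,-3.64) = (3.2442,-2.9109)
Shoelace sum Σ(x_i·y_{i+1} − x_{i+1}·y_i):
  i=1: 4.0404·3.5761 − 2.0882·1.3427 = +11.6453 (running +11.6453)
  i=2: 2.0882·2.3272 − -2.2600·3.5761 = +12.9415 (running +24.5868)
  i=3: -2.2600·-0.5565 − -4.6315·2.3272 = +12.0364 (running +36.6232)
  i=4: -4.6315·-4.0378 − -1.1150·-0.5565 = +18.0806 (running +54.7038)
  i=5: -1.1150·-2.9109 − 3.2442·-4.0378 = +16.3452 (running +71.0490)
  i=6: 3.2442·1.3427 − 4.0404·-2.9109 = +16.1173 (running +87.1663)
Area = |Σ|/2 = |87.1663|/2 = 43.5831

Area at t=0.132: 43.5831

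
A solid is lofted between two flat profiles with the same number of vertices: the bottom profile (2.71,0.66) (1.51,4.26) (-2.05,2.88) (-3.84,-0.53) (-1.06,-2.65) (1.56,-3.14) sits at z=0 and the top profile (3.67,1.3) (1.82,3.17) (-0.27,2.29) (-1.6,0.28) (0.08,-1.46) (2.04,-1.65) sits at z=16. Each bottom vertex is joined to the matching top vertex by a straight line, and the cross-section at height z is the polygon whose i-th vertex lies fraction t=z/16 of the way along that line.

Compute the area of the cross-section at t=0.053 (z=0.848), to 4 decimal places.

Cross-section at t=0.053: each vertex is (1-t)·p0[i] + t·p1[i].
  v1: (1-0.053)·(2.71,0.66) + 0.053·(3.67,1.3) = (2.7609,0.6939)
  v2: (1-0.053)·(1.51,4.26) + 0.053·(1.82,3.17) = (1.5264,4.2022)
  v3: (1-0.053)·(-2.05,2.88) + 0.053·(-0.27,2.29) = (-1.9557,2.8487)
  v4: (1-0.053)·(-3.84,-0.53) + 0.053·(-1.6,0.28) = (-3.7213,-0.4871)
  v5: (1-0.053)·(-1.06,-2.65) + 0.053·(0.08,-1.46) = (-0.9996,-2.5869)
  v6: (1-0.053)·(1.56,-3.14) + 0.053·(2.04,-1.65) = (1.5854,-3.0610)
Shoelace sum Σ(x_i·y_{i+1} − x_{i+1}·y_i):
  i=1: 2.7609·4.2022 − 1.5264·0.6939 = +10.5426 (running +10.5426)
  i=2: 1.5264·2.8487 − -1.9557·4.2022 = +12.5665 (running +23.1092)
  i=3: -1.9557·-0.4871 − -3.7213·2.8487 = +11.5535 (running +34.6626)
  i=4: -3.7213·-2.5869 − -0.9996·-0.4871 = +9.1398 (running +43.8024)
  i=5: -0.9996·-3.0610 − 1.5854·-2.5869 = +7.1612 (running +50.9636)
  i=6: 1.5854·0.6939 − 2.7609·-3.0610 = +9.5513 (running +60.5149)
Area = |Σ|/2 = |60.5149|/2 = 30.2575

Area at t=0.053: 30.2575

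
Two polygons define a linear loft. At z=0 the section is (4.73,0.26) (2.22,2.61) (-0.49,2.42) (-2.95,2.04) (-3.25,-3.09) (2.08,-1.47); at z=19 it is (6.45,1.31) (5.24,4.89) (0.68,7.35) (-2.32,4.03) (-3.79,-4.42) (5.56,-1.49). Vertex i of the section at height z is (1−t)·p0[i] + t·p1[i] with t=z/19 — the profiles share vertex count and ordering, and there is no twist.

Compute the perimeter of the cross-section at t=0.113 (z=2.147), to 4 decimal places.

Cross-section at t=0.113: each vertex is (1-t)·p0[i] + t·p1[i].
  v1: (1-0.113)·(4.73,0.26) + 0.113·(6.45,1.31) = (4.9244,0.3787)
  v2: (1-0.113)·(2.22,2.61) + 0.113·(5.24,4.89) = (2.5613,2.8676)
  v3: (1-0.113)·(-0.49,2.42) + 0.113·(0.68,7.35) = (-0.3578,2.9771)
  v4: (1-0.113)·(-2.95,2.04) + 0.113·(-2.32,4.03) = (-2.8788,2.2649)
  v5: (1-0.113)·(-3.25,-3.09) + 0.113·(-3.79,-4.42) = (-3.3110,-3.2403)
  v6: (1-0.113)·(2.08,-1.47) + 0.113·(5.56,-1.49) = (2.4732,-1.4723)
Perimeter = Σ |v_{i+1} − v_i|:
  edge 1→2: √(-2.3631² + 2.4890²) = 3.4321 (running 3.4321)
  edge 2→3: √(-2.9191² + 0.1095²) = 2.9211 (running 6.3532)
  edge 3→4: √(-2.5210² + -0.7122²) = 2.6197 (running 8.9729)
  edge 4→5: √(-0.4322² + -5.5052²) = 5.5221 (running 14.4950)
  edge 5→6: √(5.7843² + 1.7680²) = 6.0484 (running 20.5434)
  edge 6→1: √(2.4511² + 1.8509²) = 3.0715 (running 23.6149)
Perimeter = 23.6149

Perimeter at t=0.113: 23.6149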